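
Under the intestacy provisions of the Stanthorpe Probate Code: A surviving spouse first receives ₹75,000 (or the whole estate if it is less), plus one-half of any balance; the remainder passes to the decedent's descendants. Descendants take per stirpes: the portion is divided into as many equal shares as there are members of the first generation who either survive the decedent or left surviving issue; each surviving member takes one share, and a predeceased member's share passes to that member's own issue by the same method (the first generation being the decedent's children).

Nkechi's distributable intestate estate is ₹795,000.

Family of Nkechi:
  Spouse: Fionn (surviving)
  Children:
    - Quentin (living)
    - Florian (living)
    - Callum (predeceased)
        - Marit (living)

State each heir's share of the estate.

Fionn: ₹435,000; Quentin: ₹120,000; Florian: ₹120,000; Marit: ₹120,000

Fionn first takes ₹75,000, leaving a balance of ₹720,000. Fionn then takes one-half of the balance (₹360,000), for a total of ₹435,000. The remaining ₹360,000 passes to the descendants.
The descendants' portion (₹360,000) is divided into 3 shares of ₹120,000: Quentin and Florian each take ₹120,000; Callum's ₹120,000 share passes to Callum's issue.
Callum's share (₹120,000) passes entirely to Marit.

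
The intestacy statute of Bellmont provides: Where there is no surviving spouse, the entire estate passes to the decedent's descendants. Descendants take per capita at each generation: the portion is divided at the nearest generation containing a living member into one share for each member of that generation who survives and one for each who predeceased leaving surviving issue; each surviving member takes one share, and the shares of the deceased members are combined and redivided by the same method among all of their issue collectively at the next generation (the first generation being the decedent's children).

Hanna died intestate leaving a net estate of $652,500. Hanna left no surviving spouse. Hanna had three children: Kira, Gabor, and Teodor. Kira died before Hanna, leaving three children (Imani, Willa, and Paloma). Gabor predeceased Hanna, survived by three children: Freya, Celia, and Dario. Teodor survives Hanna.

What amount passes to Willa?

Willa receives $72,500.

The entire $652,500 passes to the descendants.
That amount ($652,500) is divided at the children's generation into 3 shares of $217,500. Teodor takes $217,500. The 2 shares of the deceased (Kira and Gabor) are combined into a pool of $435,000.
That pool ($435,000) is divided at the grandchildren's generation equally among Imani, Willa, Paloma, Freya, Celia, and Dario: $72,500 each.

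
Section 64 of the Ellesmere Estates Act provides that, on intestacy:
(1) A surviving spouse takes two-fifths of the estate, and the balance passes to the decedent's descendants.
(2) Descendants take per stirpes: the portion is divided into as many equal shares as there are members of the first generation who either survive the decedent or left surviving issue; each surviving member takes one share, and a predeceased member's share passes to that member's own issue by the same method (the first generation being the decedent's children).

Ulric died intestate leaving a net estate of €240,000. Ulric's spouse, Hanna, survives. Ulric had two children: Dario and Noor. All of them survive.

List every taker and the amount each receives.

Hanna takes two-fifths of €240,000 = €96,000. The remaining €144,000 passes to the descendants.
The descendants' portion (€144,000) is divided into 2 shares of €72,000: Dario and Noor each take €72,000.

Hanna: €96,000; Dario: €72,000; Noor: €72,000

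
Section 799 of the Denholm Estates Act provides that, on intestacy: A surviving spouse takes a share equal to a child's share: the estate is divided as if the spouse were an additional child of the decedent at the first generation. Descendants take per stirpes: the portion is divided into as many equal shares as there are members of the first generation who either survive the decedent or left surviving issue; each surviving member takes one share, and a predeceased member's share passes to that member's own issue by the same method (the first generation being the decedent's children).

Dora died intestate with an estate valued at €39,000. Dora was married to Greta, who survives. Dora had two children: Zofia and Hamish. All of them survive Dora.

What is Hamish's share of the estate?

The spouse counts as an additional share at the children's level, so there are 3 primary shares of €13,000. Greta takes one such share (€13,000).
The children's combined portion (€26,000) is divided into 2 shares of €13,000: Zofia and Hamish each take €13,000.

Hamish receives €13,000.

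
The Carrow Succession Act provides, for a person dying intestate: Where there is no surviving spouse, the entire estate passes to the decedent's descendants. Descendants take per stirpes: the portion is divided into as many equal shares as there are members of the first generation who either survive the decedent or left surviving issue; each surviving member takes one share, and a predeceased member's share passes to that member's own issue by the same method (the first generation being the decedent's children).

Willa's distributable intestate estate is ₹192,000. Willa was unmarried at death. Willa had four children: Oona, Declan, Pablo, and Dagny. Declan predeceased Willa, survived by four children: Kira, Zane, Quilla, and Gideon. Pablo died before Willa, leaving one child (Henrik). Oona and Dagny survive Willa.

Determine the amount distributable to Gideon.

The entire ₹192,000 passes to the descendants.
That amount (₹192,000) is divided into 4 shares of ₹48,000: Oona and Dagny each take ₹48,000; Declan's ₹48,000 share passes to Declan's issue; Pablo's ₹48,000 share passes to Pablo's issue.
Declan's share (₹48,000) is divided into 4 shares of ₹12,000: Kira, Zane, Quilla, and Gideon each take ₹12,000.
Pablo's share (₹48,000) passes entirely to Henrik.

Gideon receives ₹12,000.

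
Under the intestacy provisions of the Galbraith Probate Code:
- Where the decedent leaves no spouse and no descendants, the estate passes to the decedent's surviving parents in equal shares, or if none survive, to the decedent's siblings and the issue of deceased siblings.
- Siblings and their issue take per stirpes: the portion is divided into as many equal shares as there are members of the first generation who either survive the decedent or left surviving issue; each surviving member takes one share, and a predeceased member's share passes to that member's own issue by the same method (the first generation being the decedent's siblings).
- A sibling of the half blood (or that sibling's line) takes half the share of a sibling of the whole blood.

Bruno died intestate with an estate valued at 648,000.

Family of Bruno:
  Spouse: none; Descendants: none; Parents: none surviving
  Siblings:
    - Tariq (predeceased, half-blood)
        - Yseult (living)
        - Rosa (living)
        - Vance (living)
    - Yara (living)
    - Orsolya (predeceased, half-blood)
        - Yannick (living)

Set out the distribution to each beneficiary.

The entire 648,000 passes to the siblings and their issue.
Counting each half-blood sibling's line as half a unit, there are 2 units in 648,000, so one unit is 324,000. Whole-blood lines (Yara) take 324,000 each; half-blood lines (Tariq and Orsolya) take 162,000 each.
Tariq's share (162,000) is divided into 3 shares of 54,000: Yseult, Rosa, and Vance each take 54,000.
Orsolya's share (162,000) passes entirely to Yannick.

Yseult: 54,000; Rosa: 54,000; Vance: 54,000; Yara: 324,000; Yannick: 162,000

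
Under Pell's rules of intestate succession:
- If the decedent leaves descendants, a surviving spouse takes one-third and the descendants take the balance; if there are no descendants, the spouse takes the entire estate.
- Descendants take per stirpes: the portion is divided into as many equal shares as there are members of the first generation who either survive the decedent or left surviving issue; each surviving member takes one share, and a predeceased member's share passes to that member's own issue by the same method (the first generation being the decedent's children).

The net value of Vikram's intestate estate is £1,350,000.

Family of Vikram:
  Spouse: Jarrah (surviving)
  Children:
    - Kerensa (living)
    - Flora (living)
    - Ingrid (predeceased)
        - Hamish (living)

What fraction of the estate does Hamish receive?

Jarrah takes one-third of £1,350,000 = £450,000. The remaining £900,000 passes to the descendants.
The descendants' portion (£900,000) is divided into 3 shares of £300,000: Kerensa and Flora each take £300,000; Ingrid's £300,000 share passes to Ingrid's issue.
Ingrid's share (£300,000) passes entirely to Hamish.

Hamish receives 2/9 of the estate.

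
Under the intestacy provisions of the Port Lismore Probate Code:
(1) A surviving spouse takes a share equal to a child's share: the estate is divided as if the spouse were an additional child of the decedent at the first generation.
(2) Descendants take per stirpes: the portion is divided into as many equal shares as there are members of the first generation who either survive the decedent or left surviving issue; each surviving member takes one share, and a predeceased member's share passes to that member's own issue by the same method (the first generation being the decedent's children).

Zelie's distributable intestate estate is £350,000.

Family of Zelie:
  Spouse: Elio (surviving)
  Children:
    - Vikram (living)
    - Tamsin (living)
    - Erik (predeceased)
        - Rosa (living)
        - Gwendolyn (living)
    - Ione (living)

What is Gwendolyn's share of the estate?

The spouse counts as an additional share at the children's level, so there are 5 primary shares of £70,000. Elio takes one such share (£70,000).
The children's combined portion (£280,000) is divided into 4 shares of £70,000: Vikram, Tamsin, and Ione each take £70,000; Erik's £70,000 share passes to Erik's issue.
Erik's share (£70,000) is divided into 2 shares of £35,000: Rosa and Gwendolyn each take £35,000.

Gwendolyn receives £35,000.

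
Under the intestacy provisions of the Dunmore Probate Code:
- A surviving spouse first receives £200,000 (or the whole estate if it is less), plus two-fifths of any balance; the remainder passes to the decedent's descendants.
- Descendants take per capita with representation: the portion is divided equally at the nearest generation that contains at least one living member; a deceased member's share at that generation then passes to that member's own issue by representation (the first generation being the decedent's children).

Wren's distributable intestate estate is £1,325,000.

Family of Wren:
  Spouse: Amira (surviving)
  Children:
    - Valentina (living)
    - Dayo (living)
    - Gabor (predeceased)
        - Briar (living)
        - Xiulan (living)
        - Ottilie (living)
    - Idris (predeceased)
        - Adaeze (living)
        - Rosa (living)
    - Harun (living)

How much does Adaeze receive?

Amira first takes £200,000, leaving a balance of £1,125,000. Amira then takes two-fifths of the balance (£450,000), for a total of £650,000. The remaining £675,000 passes to the descendants.
The descendants' portion (£675,000) is divided into 5 shares of £135,000: Valentina, Dayo, and Harun each take £135,000; Gabor's £135,000 share passes to Gabor's issue; Idris's £135,000 share passes to Idris's issue.
Gabor's share (£135,000) is divided into 3 shares of £45,000: Briar, Xiulan, and Ottilie each take £45,000.
Idris's share (£135,000) is divided into 2 shares of £67,500: Adaeze and Rosa each take £67,500.

Adaeze receives £67,500.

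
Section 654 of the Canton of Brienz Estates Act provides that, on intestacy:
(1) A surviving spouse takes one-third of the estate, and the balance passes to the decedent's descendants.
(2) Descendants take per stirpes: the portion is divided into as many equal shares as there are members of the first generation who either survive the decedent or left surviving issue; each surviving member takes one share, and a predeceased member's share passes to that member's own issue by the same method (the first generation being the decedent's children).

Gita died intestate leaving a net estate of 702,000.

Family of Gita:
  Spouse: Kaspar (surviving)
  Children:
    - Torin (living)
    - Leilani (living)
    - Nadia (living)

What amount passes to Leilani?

Kaspar takes one-third of 702,000 = 234,000. The remaining 468,000 passes to the descendants.
The descendants' portion (468,000) is divided into 3 shares of 156,000: Torin, Leilani, and Nadia each take 156,000.

Leilani receives 156,000.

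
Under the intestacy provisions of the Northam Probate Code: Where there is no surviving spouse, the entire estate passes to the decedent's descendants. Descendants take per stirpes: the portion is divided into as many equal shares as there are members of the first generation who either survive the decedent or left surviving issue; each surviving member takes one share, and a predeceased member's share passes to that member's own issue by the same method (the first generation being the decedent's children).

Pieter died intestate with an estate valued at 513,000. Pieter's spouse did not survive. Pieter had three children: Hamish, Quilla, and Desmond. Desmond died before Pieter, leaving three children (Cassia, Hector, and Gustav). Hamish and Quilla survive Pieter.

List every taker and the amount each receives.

Hamish: 171,000; Quilla: 171,000; Cassia: 57,000; Hector: 57,000; Gustav: 57,000

The entire 513,000 passes to the descendants.
That amount (513,000) is divided into 3 shares of 171,000: Hamish and Quilla each take 171,000; Desmond's 171,000 share passes to Desmond's issue.
Desmond's share (171,000) is divided into 3 shares of 57,000: Cassia, Hector, and Gustav each take 57,000.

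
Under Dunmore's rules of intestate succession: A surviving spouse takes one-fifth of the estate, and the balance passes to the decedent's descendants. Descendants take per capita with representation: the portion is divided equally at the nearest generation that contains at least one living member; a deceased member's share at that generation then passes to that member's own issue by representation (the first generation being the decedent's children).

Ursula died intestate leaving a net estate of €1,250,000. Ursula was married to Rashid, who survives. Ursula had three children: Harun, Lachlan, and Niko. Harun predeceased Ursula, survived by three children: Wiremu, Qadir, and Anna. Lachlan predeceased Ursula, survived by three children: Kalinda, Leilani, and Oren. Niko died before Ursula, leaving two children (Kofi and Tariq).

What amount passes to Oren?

Oren receives €125,000.

Rashid takes one-fifth of €1,250,000 = €250,000. The remaining €1,000,000 passes to the descendants.
No child survives, so the initial division is made at the grandchildren's generation.
The descendants' portion (€1,000,000) is divided into 8 shares of €125,000: Wiremu, Qadir, Anna, Kalinda, Leilani, Oren, Kofi, and Tariq each take €125,000.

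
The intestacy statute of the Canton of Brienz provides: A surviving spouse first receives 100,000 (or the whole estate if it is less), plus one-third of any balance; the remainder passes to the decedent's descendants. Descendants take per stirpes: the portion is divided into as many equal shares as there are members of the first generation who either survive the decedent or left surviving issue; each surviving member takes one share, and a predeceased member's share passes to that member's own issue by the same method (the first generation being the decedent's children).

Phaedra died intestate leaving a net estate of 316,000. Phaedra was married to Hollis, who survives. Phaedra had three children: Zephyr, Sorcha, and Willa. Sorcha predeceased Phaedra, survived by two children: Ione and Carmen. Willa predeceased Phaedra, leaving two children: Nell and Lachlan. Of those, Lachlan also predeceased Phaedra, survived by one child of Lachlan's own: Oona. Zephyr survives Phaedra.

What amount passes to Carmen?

Hollis first takes 100,000, leaving a balance of 216,000. Hollis then takes one-third of the balance (72,000), for a total of 172,000. The remaining 144,000 passes to the descendants.
The descendants' portion (144,000) is divided into 3 shares of 48,000: Zephyr takes 48,000; Sorcha's 48,000 share passes to Sorcha's issue; Willa's 48,000 share passes to Willa's issue.
Sorcha's share (48,000) is divided into 2 shares of 24,000: Ione and Carmen each take 24,000.
Willa's share (48,000) is divided into 2 shares of 24,000: Nell takes 24,000; Lachlan's 24,000 share passes to Lachlan's issue.
Lachlan's share (24,000) passes entirely to Oona.

Carmen receives 24,000.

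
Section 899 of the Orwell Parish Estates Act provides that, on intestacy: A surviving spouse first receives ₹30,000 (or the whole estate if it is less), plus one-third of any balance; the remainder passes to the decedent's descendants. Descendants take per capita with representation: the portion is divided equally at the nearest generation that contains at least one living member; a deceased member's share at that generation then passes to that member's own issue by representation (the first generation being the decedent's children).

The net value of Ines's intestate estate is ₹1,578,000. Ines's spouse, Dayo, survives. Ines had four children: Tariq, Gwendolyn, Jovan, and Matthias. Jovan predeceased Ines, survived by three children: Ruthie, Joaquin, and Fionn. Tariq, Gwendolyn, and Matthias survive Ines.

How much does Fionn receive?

Fionn receives ₹86,000.

Dayo first takes ₹30,000, leaving a balance of ₹1,548,000. Dayo then takes one-third of the balance (₹516,000), for a total of ₹546,000. The remaining ₹1,032,000 passes to the descendants.
The descendants' portion (₹1,032,000) is divided into 4 shares of ₹258,000: Tariq, Gwendolyn, and Matthias each take ₹258,000; Jovan's ₹258,000 share passes to Jovan's issue.
Jovan's share (₹258,000) is divided into 3 shares of ₹86,000: Ruthie, Joaquin, and Fionn each take ₹86,000.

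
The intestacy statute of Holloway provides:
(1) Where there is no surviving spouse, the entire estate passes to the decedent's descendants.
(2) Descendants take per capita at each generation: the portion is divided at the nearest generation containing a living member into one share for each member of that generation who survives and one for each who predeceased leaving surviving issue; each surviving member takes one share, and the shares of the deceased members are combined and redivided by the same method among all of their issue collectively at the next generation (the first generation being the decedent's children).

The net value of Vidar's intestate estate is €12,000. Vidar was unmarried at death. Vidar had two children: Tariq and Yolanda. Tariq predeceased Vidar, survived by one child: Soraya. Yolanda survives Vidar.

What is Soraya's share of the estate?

Soraya receives €6,000.

The entire €12,000 passes to the descendants.
That amount (€12,000) is divided at the children's generation into 2 shares of €6,000. Yolanda takes €6,000. The remaining share for the deceased Tariq (€6,000) is carried to the next generation.
That pool (€6,000) passes entirely to Soraya, the sole taker at the grandchildren's generation.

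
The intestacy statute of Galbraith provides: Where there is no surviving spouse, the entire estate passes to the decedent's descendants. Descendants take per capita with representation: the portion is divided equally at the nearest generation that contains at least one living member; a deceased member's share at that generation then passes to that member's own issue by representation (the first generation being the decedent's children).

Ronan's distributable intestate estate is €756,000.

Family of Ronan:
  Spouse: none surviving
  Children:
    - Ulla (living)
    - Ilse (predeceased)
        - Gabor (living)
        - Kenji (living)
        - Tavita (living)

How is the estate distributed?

The entire €756,000 passes to the descendants.
That amount (€756,000) is divided into 2 shares of €378,000: Ulla takes €378,000; Ilse's €378,000 share passes to Ilse's issue.
Ilse's share (€378,000) is divided into 3 shares of €126,000: Gabor, Kenji, and Tavita each take €126,000.

Ulla: €378,000; Gabor: €126,000; Kenji: €126,000; Tavita: €126,000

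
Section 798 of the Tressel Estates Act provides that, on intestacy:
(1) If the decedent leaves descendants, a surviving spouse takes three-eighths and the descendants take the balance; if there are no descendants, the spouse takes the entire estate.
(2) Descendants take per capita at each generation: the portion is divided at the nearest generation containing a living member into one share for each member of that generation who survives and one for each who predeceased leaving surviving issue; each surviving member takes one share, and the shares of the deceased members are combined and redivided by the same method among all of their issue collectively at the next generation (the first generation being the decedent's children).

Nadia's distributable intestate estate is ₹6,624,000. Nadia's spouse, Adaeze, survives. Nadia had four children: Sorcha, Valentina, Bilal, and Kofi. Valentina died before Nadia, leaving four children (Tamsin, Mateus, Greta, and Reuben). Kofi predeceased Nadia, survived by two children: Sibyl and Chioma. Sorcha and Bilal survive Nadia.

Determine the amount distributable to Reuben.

Adaeze takes three-eighths of ₹6,624,000 = ₹2,484,000. The remaining ₹4,140,000 passes to the descendants.
The descendants' portion (₹4,140,000) is divided at the children's generation into 4 shares of ₹1,035,000. Sorcha and Bilal each take ₹1,035,000. The 2 shares of the deceased (Valentina and Kofi) are combined into a pool of ₹2,070,000.
That pool (₹2,070,000) is divided at the grandchildren's generation equally among Tamsin, Mateus, Greta, Reuben, Sibyl, and Chioma: ₹345,000 each.

Reuben receives ₹345,000.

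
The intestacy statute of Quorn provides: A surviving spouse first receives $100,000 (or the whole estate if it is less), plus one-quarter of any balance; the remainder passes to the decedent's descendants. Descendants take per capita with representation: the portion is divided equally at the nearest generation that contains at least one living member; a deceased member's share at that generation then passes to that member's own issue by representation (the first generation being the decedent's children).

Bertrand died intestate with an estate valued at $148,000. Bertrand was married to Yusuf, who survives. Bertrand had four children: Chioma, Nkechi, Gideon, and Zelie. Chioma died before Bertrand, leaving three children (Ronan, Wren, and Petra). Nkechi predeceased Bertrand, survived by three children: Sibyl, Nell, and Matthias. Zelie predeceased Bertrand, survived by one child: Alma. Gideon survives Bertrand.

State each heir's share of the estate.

Yusuf: $112,000; Ronan: $3,000; Wren: $3,000; Petra: $3,000; Sibyl: $3,000; Nell: $3,000; Matthias: $3,000; Gideon: $9,000; Alma: $9,000

Yusuf first takes $100,000, leaving a balance of $48,000. Yusuf then takes one-quarter of the balance ($12,000), for a total of $112,000. The remaining $36,000 passes to the descendants.
The descendants' portion ($36,000) is divided into 4 shares of $9,000: Gideon takes $9,000; Chioma's $9,000 share passes to Chioma's issue; Nkechi's $9,000 share passes to Nkechi's issue; Zelie's $9,000 share passes to Zelie's issue.
Chioma's share ($9,000) is divided into 3 shares of $3,000: Ronan, Wren, and Petra each take $3,000.
Nkechi's share ($9,000) is divided into 3 shares of $3,000: Sibyl, Nell, and Matthias each take $3,000.
Zelie's share ($9,000) passes entirely to Alma.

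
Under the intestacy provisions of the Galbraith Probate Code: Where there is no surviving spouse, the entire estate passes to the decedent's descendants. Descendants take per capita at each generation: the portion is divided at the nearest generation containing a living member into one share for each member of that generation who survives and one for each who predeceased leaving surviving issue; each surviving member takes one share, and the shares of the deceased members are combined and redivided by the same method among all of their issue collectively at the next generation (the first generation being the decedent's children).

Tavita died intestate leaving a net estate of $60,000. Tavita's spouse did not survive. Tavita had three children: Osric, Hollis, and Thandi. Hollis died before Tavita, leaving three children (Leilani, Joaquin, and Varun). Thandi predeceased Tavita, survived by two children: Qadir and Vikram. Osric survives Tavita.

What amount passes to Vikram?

The entire $60,000 passes to the descendants.
That amount ($60,000) is divided at the children's generation into 3 shares of $20,000. Osric takes $20,000. The 2 shares of the deceased (Hollis and Thandi) are combined into a pool of $40,000.
That pool ($40,000) is divided at the grandchildren's generation equally among Leilani, Joaquin, Varun, Qadir, and Vikram: $8,000 each.

Vikram receives $8,000.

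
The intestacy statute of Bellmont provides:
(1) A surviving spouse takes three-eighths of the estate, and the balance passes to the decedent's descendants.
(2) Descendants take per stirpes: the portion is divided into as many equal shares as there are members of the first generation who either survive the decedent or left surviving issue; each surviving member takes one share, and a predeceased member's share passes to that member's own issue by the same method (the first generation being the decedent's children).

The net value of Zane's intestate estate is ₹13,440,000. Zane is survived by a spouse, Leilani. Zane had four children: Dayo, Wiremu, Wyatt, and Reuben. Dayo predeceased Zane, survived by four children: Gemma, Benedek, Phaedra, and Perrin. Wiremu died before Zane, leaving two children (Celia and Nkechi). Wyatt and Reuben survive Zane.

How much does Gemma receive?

Leilani takes three-eighths of ₹13,440,000 = ₹5,040,000. The remaining ₹8,400,000 passes to the descendants.
The descendants' portion (₹8,400,000) is divided into 4 shares of ₹2,100,000: Wyatt and Reuben each take ₹2,100,000; Dayo's ₹2,100,000 share passes to Dayo's issue; Wiremu's ₹2,100,000 share passes to Wiremu's issue.
Dayo's share (₹2,100,000) is divided into 4 shares of ₹525,000: Gemma, Benedek, Phaedra, and Perrin each take ₹525,000.
Wiremu's share (₹2,100,000) is divided into 2 shares of ₹1,050,000: Celia and Nkechi each take ₹1,050,000.

Gemma receives ₹525,000.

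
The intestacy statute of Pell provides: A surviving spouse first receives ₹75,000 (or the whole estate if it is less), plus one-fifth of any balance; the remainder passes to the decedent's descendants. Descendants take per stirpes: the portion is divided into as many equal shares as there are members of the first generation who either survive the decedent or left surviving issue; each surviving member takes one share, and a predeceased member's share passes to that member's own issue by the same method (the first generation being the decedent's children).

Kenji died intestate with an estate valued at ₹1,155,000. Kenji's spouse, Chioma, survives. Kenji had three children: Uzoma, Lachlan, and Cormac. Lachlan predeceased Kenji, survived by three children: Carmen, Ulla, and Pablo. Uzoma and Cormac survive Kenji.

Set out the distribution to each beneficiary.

Chioma first takes ₹75,000, leaving a balance of ₹1,080,000. Chioma then takes one-fifth of the balance (₹216,000), for a total of ₹291,000. The remaining ₹864,000 passes to the descendants.
The descendants' portion (₹864,000) is divided into 3 shares of ₹288,000: Uzoma and Cormac each take ₹288,000; Lachlan's ₹288,000 share passes to Lachlan's issue.
Lachlan's share (₹288,000) is divided into 3 shares of ₹96,000: Carmen, Ulla, and Pablo each take ₹96,000.

Chioma: ₹291,000; Uzoma: ₹288,000; Carmen: ₹96,000; Ulla: ₹96,000; Pablo: ₹96,000; Cormac: ₹288,000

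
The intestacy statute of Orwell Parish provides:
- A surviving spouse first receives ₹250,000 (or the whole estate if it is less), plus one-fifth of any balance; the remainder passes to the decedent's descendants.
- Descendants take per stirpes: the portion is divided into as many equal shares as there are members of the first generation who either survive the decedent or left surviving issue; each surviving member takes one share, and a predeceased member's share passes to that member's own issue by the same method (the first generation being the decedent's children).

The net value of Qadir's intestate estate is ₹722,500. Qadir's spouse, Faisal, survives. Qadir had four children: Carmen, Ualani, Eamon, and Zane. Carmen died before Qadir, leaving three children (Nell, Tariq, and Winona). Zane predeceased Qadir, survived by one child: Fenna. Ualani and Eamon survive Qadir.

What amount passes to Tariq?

Tariq receives ₹31,500.

Faisal first takes ₹250,000, leaving a balance of ₹472,500. Faisal then takes one-fifth of the balance (₹94,500), for a total of ₹344,500. The remaining ₹378,000 passes to the descendants.
The descendants' portion (₹378,000) is divided into 4 shares of ₹94,500: Ualani and Eamon each take ₹94,500; Carmen's ₹94,500 share passes to Carmen's issue; Zane's ₹94,500 share passes to Zane's issue.
Carmen's share (₹94,500) is divided into 3 shares of ₹31,500: Nell, Tariq, and Winona each take ₹31,500.
Zane's share (₹94,500) passes entirely to Fenna.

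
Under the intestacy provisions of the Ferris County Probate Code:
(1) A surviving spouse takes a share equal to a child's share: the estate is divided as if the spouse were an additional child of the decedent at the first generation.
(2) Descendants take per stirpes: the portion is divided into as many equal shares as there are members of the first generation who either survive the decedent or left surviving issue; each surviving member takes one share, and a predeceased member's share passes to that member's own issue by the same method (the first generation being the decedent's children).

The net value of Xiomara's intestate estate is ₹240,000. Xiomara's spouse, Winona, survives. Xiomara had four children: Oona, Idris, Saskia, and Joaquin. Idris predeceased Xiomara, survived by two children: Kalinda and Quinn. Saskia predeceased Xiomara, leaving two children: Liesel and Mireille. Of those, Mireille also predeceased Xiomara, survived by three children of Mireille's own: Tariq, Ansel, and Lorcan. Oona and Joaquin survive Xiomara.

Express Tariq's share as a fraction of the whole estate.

The spouse counts as an additional share at the children's level, so there are 5 primary shares of ₹48,000. Winona takes one such share (₹48,000).
The children's combined portion (₹192,000) is divided into 4 shares of ₹48,000: Oona and Joaquin each take ₹48,000; Idris's ₹48,000 share passes to Idris's issue; Saskia's ₹48,000 share passes to Saskia's issue.
Idris's share (₹48,000) is divided into 2 shares of ₹24,000: Kalinda and Quinn each take ₹24,000.
Saskia's share (₹48,000) is divided into 2 shares of ₹24,000: Liesel takes ₹24,000; Mireille's ₹24,000 share passes to Mireille's issue.
Mireille's share (₹24,000) is divided into 3 shares of ₹8,000: Tariq, Ansel, and Lorcan each take ₹8,000.

Tariq receives 1/30 of the estate.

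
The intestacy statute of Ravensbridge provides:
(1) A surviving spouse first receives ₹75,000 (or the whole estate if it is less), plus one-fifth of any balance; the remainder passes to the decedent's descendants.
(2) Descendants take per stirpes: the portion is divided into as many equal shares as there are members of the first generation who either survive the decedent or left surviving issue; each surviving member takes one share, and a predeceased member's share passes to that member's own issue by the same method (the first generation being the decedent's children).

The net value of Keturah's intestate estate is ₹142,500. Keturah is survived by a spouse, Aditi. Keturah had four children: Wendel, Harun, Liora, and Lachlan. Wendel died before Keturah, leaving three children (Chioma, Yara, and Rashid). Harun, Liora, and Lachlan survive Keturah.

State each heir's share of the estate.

Aditi first takes ₹75,000, leaving a balance of ₹67,500. Aditi then takes one-fifth of the balance (₹13,500), for a total of ₹88,500. The remaining ₹54,000 passes to the descendants.
The descendants' portion (₹54,000) is divided into 4 shares of ₹13,500: Harun, Liora, and Lachlan each take ₹13,500; Wendel's ₹13,500 share passes to Wendel's issue.
Wendel's share (₹13,500) is divided into 3 shares of ₹4,500: Chioma, Yara, and Rashid each take ₹4,500.

Aditi: ₹88,500; Chioma: ₹4,500; Yara: ₹4,500; Rashid: ₹4,500; Harun: ₹13,500; Liora: ₹13,500; Lachlan: ₹13,500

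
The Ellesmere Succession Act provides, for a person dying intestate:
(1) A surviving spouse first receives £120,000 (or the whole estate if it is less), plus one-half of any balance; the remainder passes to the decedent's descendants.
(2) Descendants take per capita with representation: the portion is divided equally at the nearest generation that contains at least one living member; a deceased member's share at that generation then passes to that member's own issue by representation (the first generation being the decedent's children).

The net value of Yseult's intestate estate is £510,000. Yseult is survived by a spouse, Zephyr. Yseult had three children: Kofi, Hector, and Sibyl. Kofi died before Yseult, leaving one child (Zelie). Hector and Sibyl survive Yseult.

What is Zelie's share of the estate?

Zephyr first takes £120,000, leaving a balance of £390,000. Zephyr then takes one-half of the balance (£195,000), for a total of £315,000. The remaining £195,000 passes to the descendants.
The descendants' portion (£195,000) is divided into 3 shares of £65,000: Hector and Sibyl each take £65,000; Kofi's £65,000 share passes to Kofi's issue.
Kofi's share (£65,000) passes entirely to Zelie.

Zelie receives £65,000.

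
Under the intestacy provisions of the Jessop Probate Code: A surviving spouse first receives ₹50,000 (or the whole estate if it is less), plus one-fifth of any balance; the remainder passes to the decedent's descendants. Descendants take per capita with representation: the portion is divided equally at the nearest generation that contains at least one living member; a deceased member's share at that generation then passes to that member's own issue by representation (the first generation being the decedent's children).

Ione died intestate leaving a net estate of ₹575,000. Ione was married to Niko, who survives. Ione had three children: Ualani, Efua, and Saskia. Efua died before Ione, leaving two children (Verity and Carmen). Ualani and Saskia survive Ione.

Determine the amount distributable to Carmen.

Carmen receives ₹70,000.

Niko first takes ₹50,000, leaving a balance of ₹525,000. Niko then takes one-fifth of the balance (₹105,000), for a total of ₹155,000. The remaining ₹420,000 passes to the descendants.
The descendants' portion (₹420,000) is divided into 3 shares of ₹140,000: Ualani and Saskia each take ₹140,000; Efua's ₹140,000 share passes to Efua's issue.
Efua's share (₹140,000) is divided into 2 shares of ₹70,000: Verity and Carmen each take ₹70,000.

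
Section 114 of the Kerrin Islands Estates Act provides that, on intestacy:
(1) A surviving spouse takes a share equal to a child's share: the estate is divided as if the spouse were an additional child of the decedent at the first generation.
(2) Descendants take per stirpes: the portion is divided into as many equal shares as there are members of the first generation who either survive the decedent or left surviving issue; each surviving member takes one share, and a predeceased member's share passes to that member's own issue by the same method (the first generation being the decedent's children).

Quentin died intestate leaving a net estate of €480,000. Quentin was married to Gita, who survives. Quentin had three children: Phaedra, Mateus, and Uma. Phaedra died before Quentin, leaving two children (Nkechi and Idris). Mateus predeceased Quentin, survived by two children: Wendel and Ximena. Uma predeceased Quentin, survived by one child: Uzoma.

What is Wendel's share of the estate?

The spouse counts as an additional share at the children's level, so there are 4 primary shares of €120,000. Gita takes one such share (€120,000).
The children's combined portion (€360,000) is divided into 3 shares of €120,000: Phaedra's €120,000 share passes to Phaedra's issue; Mateus's €120,000 share passes to Mateus's issue; Uma's €120,000 share passes to Uma's issue.
Phaedra's share (€120,000) is divided into 2 shares of €60,000: Nkechi and Idris each take €60,000.
Mateus's share (€120,000) is divided into 2 shares of €60,000: Wendel and Ximena each take €60,000.
Uma's share (€120,000) passes entirely to Uzoma.

Wendel receives €60,000.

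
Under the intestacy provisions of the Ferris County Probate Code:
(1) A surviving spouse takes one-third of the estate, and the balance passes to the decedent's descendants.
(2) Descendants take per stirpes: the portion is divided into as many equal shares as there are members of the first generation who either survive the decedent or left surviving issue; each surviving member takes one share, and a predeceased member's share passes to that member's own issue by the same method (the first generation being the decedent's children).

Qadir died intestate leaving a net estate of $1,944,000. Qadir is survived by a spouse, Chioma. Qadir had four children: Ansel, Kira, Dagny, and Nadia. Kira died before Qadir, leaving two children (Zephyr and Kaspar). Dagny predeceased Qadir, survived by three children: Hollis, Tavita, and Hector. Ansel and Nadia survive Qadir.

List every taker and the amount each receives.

Chioma takes one-third of $1,944,000 = $648,000. The remaining $1,296,000 passes to the descendants.
The descendants' portion ($1,296,000) is divided into 4 shares of $324,000: Ansel and Nadia each take $324,000; Kira's $324,000 share passes to Kira's issue; Dagny's $324,000 share passes to Dagny's issue.
Kira's share ($324,000) is divided into 2 shares of $162,000: Zephyr and Kaspar each take $162,000.
Dagny's share ($324,000) is divided into 3 shares of $108,000: Hollis, Tavita, and Hector each take $108,000.

Chioma: $648,000; Ansel: $324,000; Zephyr: $162,000; Kaspar: $162,000; Hollis: $108,000; Tavita: $108,000; Hector: $108,000; Nadia: $324,000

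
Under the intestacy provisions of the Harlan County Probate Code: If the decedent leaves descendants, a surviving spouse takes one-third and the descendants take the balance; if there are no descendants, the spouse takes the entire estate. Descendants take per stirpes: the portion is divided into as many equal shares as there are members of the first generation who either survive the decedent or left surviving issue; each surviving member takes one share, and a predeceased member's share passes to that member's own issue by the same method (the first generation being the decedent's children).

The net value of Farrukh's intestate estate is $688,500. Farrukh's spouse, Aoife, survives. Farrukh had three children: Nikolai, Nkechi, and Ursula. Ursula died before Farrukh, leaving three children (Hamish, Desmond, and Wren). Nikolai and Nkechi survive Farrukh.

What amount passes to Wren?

Wren receives $51,000.

Aoife takes one-third of $688,500 = $229,500. The remaining $459,000 passes to the descendants.
The descendants' portion ($459,000) is divided into 3 shares of $153,000: Nikolai and Nkechi each take $153,000; Ursula's $153,000 share passes to Ursula's issue.
Ursula's share ($153,000) is divided into 3 shares of $51,000: Hamish, Desmond, and Wren each take $51,000.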